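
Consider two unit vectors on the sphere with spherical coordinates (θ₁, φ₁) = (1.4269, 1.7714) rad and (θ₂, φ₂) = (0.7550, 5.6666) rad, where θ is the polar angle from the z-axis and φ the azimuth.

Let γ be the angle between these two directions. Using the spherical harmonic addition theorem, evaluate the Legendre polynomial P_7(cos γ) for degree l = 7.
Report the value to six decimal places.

0.038951

Term-by-term m-sum for l=7 (normalisation 4π/15 = 0.837758):
  m=-7: 0.45853 - 0.07709j × -0.01370 - 0.03274j = -0.00881 - 0.01396j  (running Σ = -0.00881 - 0.01396j)
  m=-6: -0.09049 - 0.23528j × -0.11972 - 0.07471j = -0.00674 + 0.03493j  (running Σ = -0.01555 + 0.02097j)
  m=-5: 0.21518 - 0.13725j × -0.32635 + 0.01917j = -0.06759 + 0.04892j  (running Σ = -0.08314 + 0.06989j)
  m=-4: -0.19172 - 0.19836j × -0.35834 + 0.28698j = 0.12563 + 0.01606j  (running Σ = 0.04248 + 0.08595j)
  m=-3: 0.10341 - 0.15057j × -0.08060 + 0.28140j = 0.03403 + 0.04123j  (running Σ = 0.07652 + 0.12719j)
  m=-2: -0.25891 - 0.10983j × -0.05522 - 0.15730j = -0.00298 + 0.04679j  (running Σ = 0.07354 + 0.17398j)
  m=-1: 0.03060 - 0.15050j × -0.30848 - 0.21864j = -0.04234 + 0.03973j  (running Σ = 0.03119 + 0.21371j)
  m=0: -0.28212 + 0.00000j × 0.05632 + 0.00000j = -0.01589 + 0.00000j  (running Σ = 0.01530 + 0.21371j)
  m=1: -0.03060 - 0.15050j × 0.30848 - 0.21864j = -0.04234 - 0.03973j  (running Σ = -0.02704 + 0.17398j)
  m=2: -0.25891 + 0.10983j × -0.05522 + 0.15730j = -0.00298 - 0.04679j  (running Σ = -0.03002 + 0.12719j)
  m=3: -0.10341 - 0.15057j × 0.08060 + 0.28140j = 0.03403 - 0.04123j  (running Σ = 0.00401 + 0.08595j)
  m=4: -0.19172 + 0.19836j × -0.35834 - 0.28698j = 0.12563 - 0.01606j  (running Σ = 0.12964 + 0.06989j)
  m=5: -0.21518 - 0.13725j × 0.32635 + 0.01917j = -0.06759 - 0.04892j  (running Σ = 0.06204 + 0.02097j)
  m=6: -0.09049 + 0.23528j × -0.11972 + 0.07471j = -0.00674 - 0.03493j  (running Σ = 0.05530 - 0.01396j)
  m=7: -0.45853 - 0.07709j × 0.01370 - 0.03274j = -0.00881 + 0.01396j  (running Σ = 0.04649 + 0.00000j)
Total Σ_m = 0.04649 + 0.00000j. Multiply by 0.837758: 0.03895 + 0.00000j. P_7(cos γ) = 0.038951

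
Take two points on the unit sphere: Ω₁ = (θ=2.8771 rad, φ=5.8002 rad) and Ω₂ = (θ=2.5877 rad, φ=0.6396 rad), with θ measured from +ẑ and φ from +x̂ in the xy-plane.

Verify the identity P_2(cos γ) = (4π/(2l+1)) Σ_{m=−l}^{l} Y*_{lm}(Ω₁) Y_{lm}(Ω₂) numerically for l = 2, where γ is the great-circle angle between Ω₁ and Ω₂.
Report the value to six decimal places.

0.662913

Expand P_2 via completeness: Σ_{m} conj(Y_{2,m}) at Ω₁ times Y_{2,m} at Ω₂ —
  m=-2: Y*=(0.015010, -0.021715)  Y=(0.030724, -0.102362)  product (-0.001762, -0.002204)
  m=-1: Y*=(-0.172638, 0.090533)  Y=(-0.277290, 0.206282)  product (0.029195, -0.060716)
  m=+0: Y*=(0.566121, -0.000000)  Y=(0.368997, 0.000000)  product (0.208897, 0.000000)
  m=+1: Y*=(0.172638, 0.090533)  Y=(0.277290, 0.206282)  product (0.029195, 0.060716)
  m=+2: Y*=(0.015010, 0.021715)  Y=(0.030724, 0.102362)  product (-0.001762, 0.002204)
Total Σ_m = (0.263765, -0.000000). Multiply by 2.513274: (0.662913, -0.000000). P_2(cos γ) = 0.662913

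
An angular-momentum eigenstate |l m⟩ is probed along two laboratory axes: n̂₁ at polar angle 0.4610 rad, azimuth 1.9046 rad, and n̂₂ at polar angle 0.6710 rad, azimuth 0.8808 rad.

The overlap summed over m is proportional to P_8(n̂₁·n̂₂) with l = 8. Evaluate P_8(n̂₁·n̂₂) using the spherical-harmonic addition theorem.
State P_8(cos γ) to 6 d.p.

-0.248785

Expand P_8 via completeness: Σ_{m} conj(Y_{8,m}) at Ω₁ times Y_{8,m} at Ω₂ —
  [-8]  conj(Y_{8,-8})(Ω₁) = -0.00070 + 0.00036j ; Y_{8,-8}(Ω₂) = 0.00832 - 0.00796j ; Δ = -0.00000 + 0.00001j
  [-7]  conj(Y_{8,-7})(Ω₁) = 0.00459 + 0.00441j ; Y_{8,-7}(Ω₂) = 0.05761 + 0.00681j ; Δ = 0.00023 + 0.00029j
  [-6]  conj(Y_{8,-6})(Ω₁) = 0.01347 - 0.02922j ; Y_{8,-6}(Ω₂) = 0.09661 + 0.14993j ; Δ = 0.00568 - 0.00080j
  [-5]  conj(Y_{8,-5})(Ω₁) = -0.11402 - 0.01124j ; Y_{8,-5}(Ω₂) = -0.11139 + 0.34968j ; Δ = 0.01663 - 0.03862j
  [-4]  conj(Y_{8,-4})(Ω₁) = 0.06792 + 0.28294j ; Y_{8,-4}(Ω₂) = -0.44618 + 0.17904j ; Δ = -0.08096 - 0.11408j
  [-3]  conj(Y_{8,-3})(Ω₁) = 0.41974 - 0.26868j ; Y_{8,-3}(Ω₂) = -0.24916 - 0.13585j ; Δ = -0.14108 + 0.00992j
  [-2]  conj(Y_{8,-2})(Ω₁) = -0.36407 - 0.28702j ; Y_{8,-2}(Ω₂) = 0.03686 + 0.19085j ; Δ = 0.04136 - 0.08006j
  [-1]  conj(Y_{8,-1})(Ω₁) = 0.01235 - 0.03560j ; Y_{8,-1}(Ω₂) = -0.24991 + 0.30281j ; Δ = 0.00769 + 0.01264j
  [+0]  conj(Y_{8,0})(Ω₁) = -0.47500 + 0.00000j ; Y_{8,0}(Ω₂) = 0.07509 + 0.00000j ; Δ = -0.03567 + 0.00000j
  [+1]  conj(Y_{8,1})(Ω₁) = -0.01235 - 0.03560j ; Y_{8,1}(Ω₂) = 0.24991 + 0.30281j ; Δ = 0.00769 - 0.01264j
  [+2]  conj(Y_{8,2})(Ω₁) = -0.36407 + 0.28702j ; Y_{8,2}(Ω₂) = 0.03686 - 0.19085j ; Δ = 0.04136 + 0.08006j
  [+3]  conj(Y_{8,3})(Ω₁) = -0.41974 - 0.26868j ; Y_{8,3}(Ω₂) = 0.24916 - 0.13585j ; Δ = -0.14108 - 0.00992j
  [+4]  conj(Y_{8,4})(Ω₁) = 0.06792 - 0.28294j ; Y_{8,4}(Ω₂) = -0.44618 - 0.17904j ; Δ = -0.08096 + 0.11408j
  [+5]  conj(Y_{8,5})(Ω₁) = 0.11402 - 0.01124j ; Y_{8,5}(Ω₂) = 0.11139 + 0.34968j ; Δ = 0.01663 + 0.03862j
  [+6]  conj(Y_{8,6})(Ω₁) = 0.01347 + 0.02922j ; Y_{8,6}(Ω₂) = 0.09661 - 0.14993j ; Δ = 0.00568 + 0.00080j
  [+7]  conj(Y_{8,7})(Ω₁) = -0.00459 + 0.00441j ; Y_{8,7}(Ω₂) = -0.05761 + 0.00681j ; Δ = 0.00023 - 0.00029j
  [+8]  conj(Y_{8,8})(Ω₁) = -0.00070 - 0.00036j ; Y_{8,8}(Ω₂) = 0.00832 + 0.00796j ; Δ = -0.00000 - 0.00001j
Accumulated sum -0.33656 + 0.00000j; after 4π/(2l+1) scaling, -0.24879 + 0.00000j ⇒ P_8 = -0.248785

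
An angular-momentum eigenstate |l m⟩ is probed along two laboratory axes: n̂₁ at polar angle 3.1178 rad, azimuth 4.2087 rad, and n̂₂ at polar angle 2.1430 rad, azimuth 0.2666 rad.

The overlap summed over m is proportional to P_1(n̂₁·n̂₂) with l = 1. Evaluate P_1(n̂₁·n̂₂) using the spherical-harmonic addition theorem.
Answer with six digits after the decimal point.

0.527405

Term-by-term m-sum for l=1 (normalisation 4π/3 = 4.188790):
  [-1]  conj(Y_{1,-1})(Ω₁) = (-0.003967, -0.007199) ; Y_{1,-1}(Ω₂) = (0.280199, -0.076523) ; Δ = (-0.001662, -0.001713)
  [+0]  conj(Y_{1,0})(Ω₁) = (-0.488464, -0.000000) ; Y_{1,0}(Ω₂) = (-0.264571, 0.000000) ; Δ = (0.129234, 0.000000)
  [+1]  conj(Y_{1,1})(Ω₁) = (0.003967, -0.007199) ; Y_{1,1}(Ω₂) = (-0.280199, -0.076523) ; Δ = (-0.001662, 0.001713)
Σ over m = (0.125909, 0.000000); ×(4π/3) → (0.527405, 0.000000). Real part: 0.527405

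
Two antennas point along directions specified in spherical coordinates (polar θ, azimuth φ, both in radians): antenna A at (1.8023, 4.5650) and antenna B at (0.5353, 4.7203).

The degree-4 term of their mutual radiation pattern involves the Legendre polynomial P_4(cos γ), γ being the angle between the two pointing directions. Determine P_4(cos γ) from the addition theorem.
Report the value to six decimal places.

Term-by-term m-sum for l=4 (normalisation 4π/9 = 1.396263):
  m=-4: Y*=(0.330120, -0.220821)  Y=(0.029947, -0.000948)  product (0.009677, -0.006926)
  m=-3: Y*=(-0.113311, -0.239341)  Y=(-0.003391, -0.142853)  product (-0.033806, 0.016998)
  m=-2: Y*=(0.191497, -0.058143)  Y=(-0.363673, 0.005755)  product (-0.069308, 0.022247)
  m=-1: Y*=(-0.040829, -0.275003)  Y=(0.003577, 0.452184)  product (0.124206, -0.019446)
  m=+0: Y*=(0.160550, -0.000000)  Y=(-0.004060, 0.000000)  product (-0.000652, 0.000000)
  m=+1: Y*=(0.040829, -0.275003)  Y=(-0.003577, 0.452184)  product (0.124206, 0.019446)
  m=+2: Y*=(0.191497, 0.058143)  Y=(-0.363673, -0.005755)  product (-0.069308, -0.022247)
  m=+3: Y*=(0.113311, -0.239341)  Y=(0.003391, -0.142853)  product (-0.033806, -0.016998)
  m=+4: Y*=(0.330120, 0.220821)  Y=(0.029947, 0.000948)  product (0.009677, 0.006926)
Σ over m = (0.060885, 0.000000); ×(4π/9) → (0.085012, 0.000000). Real part: 0.085012

0.085012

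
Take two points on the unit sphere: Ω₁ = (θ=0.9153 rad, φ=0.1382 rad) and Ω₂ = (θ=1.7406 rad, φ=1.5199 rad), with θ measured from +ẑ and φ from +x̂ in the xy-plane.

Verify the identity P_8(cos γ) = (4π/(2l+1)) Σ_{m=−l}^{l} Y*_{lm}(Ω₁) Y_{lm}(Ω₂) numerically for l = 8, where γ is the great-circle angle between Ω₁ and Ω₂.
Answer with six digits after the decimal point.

Summing Y*_{l m}(θ₁,φ₁)·Y_{l m}(θ₂,φ₂) over m ∈ [−8, 8]; prefactor 4π/(2·8+1) = 0.739198:
  [-8]  conj(Y_{8,-8})(Ω₁) = (0.036066, 0.071853) ; Y_{8,-8}(Ω₂) = (0.421499, 0.181780) ; Δ = (0.002140, 0.036842)
  [-7]  conj(Y_{8,-7})(Ω₁) = (0.140313, 0.203608) ; Y_{8,-7}(Ω₂) = (0.109801, -0.295040) ; Δ = (0.075479, -0.019042)
  [-6]  conj(Y_{8,-6})(Ω₁) = (0.288606, 0.315065) ; Y_{8,-6}(Ω₂) = (0.188135, 0.059308) ; Δ = (0.035611, 0.076391)
  [-5]  conj(Y_{8,-5})(Ω₁) = (0.307737, 0.254504) ; Y_{8,-5}(Ω₂) = (0.082745, -0.318102) ; Δ = (0.106422, -0.076833)
  [-4]  conj(Y_{8,-4})(Ω₁) = (0.035592, 0.021959) ; Y_{8,-4}(Ω₂) = (0.097085, 0.020043) ; Δ = (0.003015, 0.002845)
  [-3]  conj(Y_{8,-3})(Ω₁) = (-0.309873, -0.136379) ; Y_{8,-3}(Ω₂) = (0.049210, -0.319781) ; Δ = (-0.058860, 0.092380)
  [-2]  conj(Y_{8,-2})(Ω₁) = (-0.223323, -0.063348) ; Y_{8,-2}(Ω₂) = (0.053272, 0.005442) ; Δ = (-0.011552, -0.004590)
  [-1]  conj(Y_{8,-1})(Ω₁) = (0.241086, 0.033532) ; Y_{8,-1}(Ω₂) = (0.016206, -0.318142) ; Δ = (0.014575, -0.076156)
  [+0]  conj(Y_{8,0})(Ω₁) = (0.273001, -0.000000) ; Y_{8,0}(Ω₂) = (0.039927, 0.000000) ; Δ = (0.010900, 0.000000)
  [+1]  conj(Y_{8,1})(Ω₁) = (-0.241086, 0.033532) ; Y_{8,1}(Ω₂) = (-0.016206, -0.318142) ; Δ = (0.014575, 0.076156)
  [+2]  conj(Y_{8,2})(Ω₁) = (-0.223323, 0.063348) ; Y_{8,2}(Ω₂) = (0.053272, -0.005442) ; Δ = (-0.011552, 0.004590)
  [+3]  conj(Y_{8,3})(Ω₁) = (0.309873, -0.136379) ; Y_{8,3}(Ω₂) = (-0.049210, -0.319781) ; Δ = (-0.058860, -0.092380)
  [+4]  conj(Y_{8,4})(Ω₁) = (0.035592, -0.021959) ; Y_{8,4}(Ω₂) = (0.097085, -0.020043) ; Δ = (0.003015, -0.002845)
  [+5]  conj(Y_{8,5})(Ω₁) = (-0.307737, 0.254504) ; Y_{8,5}(Ω₂) = (-0.082745, -0.318102) ; Δ = (0.106422, 0.076833)
  [+6]  conj(Y_{8,6})(Ω₁) = (0.288606, -0.315065) ; Y_{8,6}(Ω₂) = (0.188135, -0.059308) ; Δ = (0.035611, -0.076391)
  [+7]  conj(Y_{8,7})(Ω₁) = (-0.140313, 0.203608) ; Y_{8,7}(Ω₂) = (-0.109801, -0.295040) ; Δ = (0.075479, 0.019042)
  [+8]  conj(Y_{8,8})(Ω₁) = (0.036066, -0.071853) ; Y_{8,8}(Ω₂) = (0.421499, -0.181780) ; Δ = (0.002140, -0.036842)
Σ over m = (0.344560, 0.000000); ×(4π/17) → (0.254698, 0.000000). Real part: 0.254698

0.254698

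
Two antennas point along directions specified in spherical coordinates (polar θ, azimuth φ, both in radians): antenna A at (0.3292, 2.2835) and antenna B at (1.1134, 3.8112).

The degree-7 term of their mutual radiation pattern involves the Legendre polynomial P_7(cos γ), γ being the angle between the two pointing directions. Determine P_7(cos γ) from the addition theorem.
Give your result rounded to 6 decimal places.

0.061816

Summing Y*_{l m}(θ₁,φ₁)·Y_{l m}(θ₂,φ₂) over m ∈ [−7, 7]; prefactor 4π/(2·7+1) = 0.837758:
  m=-7: Y*=-0.00018 - 0.00005j  Y=0.00588 - 0.23394j  product -0.00001 + 0.00004j
  m=-6: Y*=0.00085 + 0.00183j  Y=-0.27591 + 0.33109j  product -0.00084 - 0.00022j
  m=-5: Y*=0.00565 - 0.01258j  Y=0.32056 - 0.06713j  product 0.00097 - 0.00441j
  m=-4: Y*=-0.06280 + 0.01879j  Y=0.08731 + 0.04360j  product -0.00630 - 0.00110j
  m=-3: Y*=0.18464 + 0.11765j  Y=-0.15023 - 0.32074j  product 0.01000 - 0.07690j
  m=-2: Y*=-0.06987 - 0.47720j  Y=-0.01294 + 0.05487j  product 0.02709 + 0.00234j
  m=-1: Y*=-0.36472 + 0.42201j  Y=-0.25537 + 0.20216j  product 0.00783 - 0.18150j
  m=+0: Y*=-0.03725 + 0.00000j  Y=0.09821 + 0.00000j  product -0.00366 + 0.00000j
  m=+1: Y*=0.36472 + 0.42201j  Y=0.25537 + 0.20216j  product 0.00783 + 0.18150j
  m=+2: Y*=-0.06987 + 0.47720j  Y=-0.01294 - 0.05487j  product 0.02709 - 0.00234j
  m=+3: Y*=-0.18464 + 0.11765j  Y=0.15023 - 0.32074j  product 0.01000 + 0.07690j
  m=+4: Y*=-0.06280 - 0.01879j  Y=0.08731 - 0.04360j  product -0.00630 + 0.00110j
  m=+5: Y*=-0.00565 - 0.01258j  Y=-0.32056 - 0.06713j  product 0.00097 + 0.00441j
  m=+6: Y*=0.00085 - 0.00183j  Y=-0.27591 - 0.33109j  product -0.00084 + 0.00022j
  m=+7: Y*=0.00018 - 0.00005j  Y=-0.00588 - 0.23394j  product -0.00001 - 0.00004j
Σ over m = 0.07379 + 0.00000j; ×(4π/15) → 0.06182 + 0.00000j. Real part: 0.061816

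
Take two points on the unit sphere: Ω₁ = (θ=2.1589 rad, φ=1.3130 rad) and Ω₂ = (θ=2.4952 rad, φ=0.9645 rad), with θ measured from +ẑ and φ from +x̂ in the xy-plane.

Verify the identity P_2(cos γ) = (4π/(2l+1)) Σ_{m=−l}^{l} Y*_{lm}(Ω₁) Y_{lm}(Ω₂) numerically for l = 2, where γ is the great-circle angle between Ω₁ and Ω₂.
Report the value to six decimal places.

Summing Y*_{l m}(θ₁,φ₁)·Y_{l m}(θ₂,φ₂) over m ∈ [−2, 2]; prefactor 4π/(2·2+1) = 2.513274:
  term(m=-2) = +0.028730+0.024052i   from Y*(Ω₁)=-0.232625+0.131834i, Y(Ω₂)=-0.049129-0.131237i
  term(m=-1) = +0.124491+0.045231i   from Y*(Ω₁)=-0.090913-0.344807i, Y(Ω₂)=-0.211658+0.305238i
  term(m=+0) = -0.006950-0.000000i   from Y*(Ω₁)=-0.024173-0.000000i, Y(Ω₂)=+0.287532+0.000000i
  term(m=+1) = +0.124491-0.045231i   from Y*(Ω₁)=+0.090913-0.344807i, Y(Ω₂)=+0.211658+0.305238i
  term(m=+2) = +0.028730-0.024052i   from Y*(Ω₁)=-0.232625-0.131834i, Y(Ω₂)=-0.049129+0.131237i
Σ over m = +0.299491-0.000000i; ×(4π/5) → +0.752704-0.000000i. Real part: 0.752704

0.752704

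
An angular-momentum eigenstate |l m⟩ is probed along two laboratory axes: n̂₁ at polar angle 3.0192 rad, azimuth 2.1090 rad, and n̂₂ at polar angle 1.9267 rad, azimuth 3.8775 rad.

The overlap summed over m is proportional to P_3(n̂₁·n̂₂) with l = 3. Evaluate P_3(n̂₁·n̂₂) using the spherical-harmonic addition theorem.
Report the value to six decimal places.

-0.400508

Addition theorem: P_3(cos γ) = (4π/7) Σ_m Y*_{lm}(Ω₁) Y_{lm}(Ω₂), m = −3…3:
  term(m=-3) = (0.000146, 0.000216)   from Y*(Ω₁)=(0.000759, 0.000033), Y(Ω₂)=(0.204346, 0.276227)
  term(m=-2) = (-0.004365, 0.001822)   from Y*(Ω₁)=(0.007174, 0.013309), Y(Ω₂)=(-0.030917, 0.311333)
  term(m=-1) = (0.003621, 0.018078)   from Y*(Ω₁)=(-0.079393, 0.132988), Y(Ω₂)=(0.088233, -0.079905)
  term(m=+0) = (-0.221904, -0.000000)   from Y*(Ω₁)=(-0.713166, -0.000000), Y(Ω₂)=(0.311153, 0.000000)
  term(m=+1) = (0.003621, -0.018078)   from Y*(Ω₁)=(0.079393, 0.132988), Y(Ω₂)=(-0.088233, -0.079905)
  term(m=+2) = (-0.004365, -0.001822)   from Y*(Ω₁)=(0.007174, -0.013309), Y(Ω₂)=(-0.030917, -0.311333)
  term(m=+3) = (0.000146, -0.000216)   from Y*(Ω₁)=(-0.000759, 0.000033), Y(Ω₂)=(-0.204346, 0.276227)
Total Σ_m = (-0.223100, 0.000000). Multiply by 1.795196: (-0.400508, 0.000000). P_3(cos γ) = -0.400508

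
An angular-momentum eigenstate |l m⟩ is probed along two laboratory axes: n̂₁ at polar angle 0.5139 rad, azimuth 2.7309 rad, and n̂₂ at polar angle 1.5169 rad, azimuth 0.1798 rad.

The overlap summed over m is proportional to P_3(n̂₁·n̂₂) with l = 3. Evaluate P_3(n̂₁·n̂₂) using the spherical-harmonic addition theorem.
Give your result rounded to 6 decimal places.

Expand P_3 via completeness: Σ_{m} conj(Y_{3,m}) at Ω₁ times Y_{3,m} at Ω₂ —
  m=-3: -0.01647 + 0.04675j × 0.35643 - 0.21336j = 0.00410 + 0.02018j  (running Σ = 0.00410 + 0.02018j)
  m=-2: 0.14650 - 0.15744j × 0.05138 - 0.01932j = 0.00449 - 0.01092j  (running Σ = 0.00859 + 0.00925j)
  m=-1: -0.40664 + 0.17707j × -0.31290 + 0.05687j = 0.11717 - 0.07853j  (running Σ = 0.12576 - 0.06928j)
  m=0: 0.25730 + 0.00000j × -0.06002 + 0.00000j = -0.01544 + 0.00000j  (running Σ = 0.11032 - 0.06928j)
  m=1: 0.40664 + 0.17707j × 0.31290 + 0.05687j = 0.11717 + 0.07853j  (running Σ = 0.22748 + 0.00925j)
  m=2: 0.14650 + 0.15744j × 0.05138 + 0.01932j = 0.00449 + 0.01092j  (running Σ = 0.23197 + 0.02018j)
  m=3: 0.01647 + 0.04675j × -0.35643 - 0.21336j = 0.00410 - 0.02018j  (running Σ = 0.23607 - 0.00000j)
Accumulated sum 0.23607 - 0.00000j; after 4π/(2l+1) scaling, 0.42380 - 0.00000j ⇒ P_3 = 0.423797

0.423797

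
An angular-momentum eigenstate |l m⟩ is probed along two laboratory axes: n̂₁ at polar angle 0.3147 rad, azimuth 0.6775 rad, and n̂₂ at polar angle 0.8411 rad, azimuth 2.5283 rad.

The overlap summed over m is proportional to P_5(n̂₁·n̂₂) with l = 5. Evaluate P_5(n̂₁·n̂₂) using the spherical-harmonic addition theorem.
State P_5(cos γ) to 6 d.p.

Term-by-term m-sum for l=5 (normalisation 4π/11 = 1.142397):
  m=-5: (-0.001279, -0.000321) × (0.106486, -0.008015) = (-0.000139, -0.000024)  (running Σ = (-0.000139, -0.000024))
  m=-4: (-0.011636, 0.005359) × (-0.233237, 0.191881) = (0.001686, -0.003483)  (running Σ = (0.001547, -0.003507))
  m=-3: (-0.032621, 0.065561) × (0.114247, -0.414284) = (0.023434, 0.021005)  (running Σ = (0.024981, 0.017498))
  m=-2: (0.056620, 0.258290) × (0.070588, 0.196907) = (-0.046862, 0.029381)  (running Σ = (-0.021882, 0.046879))
  m=-1: (0.425611, 0.342419) × (0.209713, 0.147603) = (0.038714, 0.134631)  (running Σ = (0.016833, 0.181510))
  m=0: (0.357304, -0.000000) × (-0.285835, 0.000000) = (-0.102130, 0.000000)  (running Σ = (-0.085297, 0.181510))
  m=1: (-0.425611, 0.342419) × (-0.209713, 0.147603) = (0.038714, -0.134631)  (running Σ = (-0.046583, 0.046879))
  m=2: (0.056620, -0.258290) × (0.070588, -0.196907) = (-0.046862, -0.029381)  (running Σ = (-0.093445, 0.017498))
  m=3: (0.032621, 0.065561) × (-0.114247, -0.414284) = (0.023434, -0.021005)  (running Σ = (-0.070011, -0.003507))
  m=4: (-0.011636, -0.005359) × (-0.233237, -0.191881) = (0.001686, 0.003483)  (running Σ = (-0.068326, -0.000024))
  m=5: (0.001279, -0.000321) × (-0.106486, -0.008015) = (-0.000139, 0.000024)  (running Σ = (-0.068464, 0.000000))
Σ over m = (-0.068464, 0.000000); ×(4π/11) → (-0.078214, 0.000000). Real part: -0.078214

-0.078214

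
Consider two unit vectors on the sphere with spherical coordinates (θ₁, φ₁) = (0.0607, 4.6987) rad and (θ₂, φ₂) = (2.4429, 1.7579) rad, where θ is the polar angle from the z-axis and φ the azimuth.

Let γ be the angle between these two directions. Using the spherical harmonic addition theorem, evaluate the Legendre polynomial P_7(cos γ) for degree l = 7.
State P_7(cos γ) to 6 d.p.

0.249347

Summing Y*_{l m}(θ₁,φ₁)·Y_{l m}(θ₂,φ₂) over m ∈ [−7, 7]; prefactor 4π/(2·7+1) = 0.837758:
  m=-7: Y*=+0.000000+0.000000i  Y=+0.022006+0.005879i  product -0.000000+0.000000i
  m=-6: Y*=-0.000000+0.000000i  Y=+0.043962-0.091433i  product -0.000000+0.000000i
  m=-5: Y*=-0.000000-0.000004i  Y=-0.215315-0.158737i  product -0.000001+0.000001i
  m=-4: Y*=+0.000099-0.000005i  Y=-0.325720+0.302477i  product -0.000030+0.000032i
  m=-3: Y*=+0.000080+0.001954i  Y=+0.210896+0.335406i  product -0.000639+0.000439i
  m=-2: Y*=-0.027204+0.000745i  Y=-0.015626+0.006137i  product +0.000421-0.000179i
  m=-1: Y*=-0.003311-0.241845i  Y=+0.072940+0.385278i  product +0.092936-0.018916i
  m=+0: Y*=+1.036906-0.000000i  Y=+0.108267+0.000000i  product +0.112262+0.000000i
  m=+1: Y*=+0.003311-0.241845i  Y=-0.072940+0.385278i  product +0.092936+0.018916i
  m=+2: Y*=-0.027204-0.000745i  Y=-0.015626-0.006137i  product +0.000421+0.000179i
  m=+3: Y*=-0.000080+0.001954i  Y=-0.210896+0.335406i  product -0.000639-0.000439i
  m=+4: Y*=+0.000099+0.000005i  Y=-0.325720-0.302477i  product -0.000030-0.000032i
  m=+5: Y*=+0.000000-0.000004i  Y=+0.215315-0.158737i  product -0.000001-0.000001i
  m=+6: Y*=-0.000000-0.000000i  Y=+0.043962+0.091433i  product -0.000000-0.000000i
  m=+7: Y*=-0.000000+0.000000i  Y=-0.022006+0.005879i  product -0.000000-0.000000i
Σ over m = +0.297636-0.000000i; ×(4π/15) → +0.249347-0.000000i. Real part: 0.249347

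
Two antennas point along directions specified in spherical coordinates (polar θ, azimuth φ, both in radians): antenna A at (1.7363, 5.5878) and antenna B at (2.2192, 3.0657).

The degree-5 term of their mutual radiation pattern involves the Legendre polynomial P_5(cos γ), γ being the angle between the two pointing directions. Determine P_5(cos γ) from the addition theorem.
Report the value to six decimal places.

0.005114

Expand P_5 via completeness: Σ_{m} conj(Y_{5,m}) at Ω₁ times Y_{5,m} at Ω₂ —
  term(m=-5) = +0.064626+0.002854i   from Y*(Ω₁)=-0.409143+0.142585i, Y(Ω₂)=-0.138681-0.055305i
  term(m=-4) = -0.064494-0.050429i   from Y*(Ω₁)=+0.214182+0.080631i, Y(Ω₂)=-0.341374-0.106936i
  term(m=-3) = -0.028458-0.096177i   from Y*(Ω₁)=+0.123638+0.218282i, Y(Ω₂)=-0.389494-0.090244i
  term(m=-2) = -0.004975+0.014440i   from Y*(Ω₁)=+0.044677-0.245483i, Y(Ω₂)=-0.060507-0.009255i
  term(m=-1) = +0.054770-0.039059i   from Y*(Ω₁)=+0.154138-0.128617i, Y(Ω₂)=+0.334130+0.025407i
  term(m=+0) = -0.038462-0.000000i   from Y*(Ω₁)=-0.253299-0.000000i, Y(Ω₂)=+0.151845+0.000000i
  term(m=+1) = +0.054770+0.039059i   from Y*(Ω₁)=-0.154138-0.128617i, Y(Ω₂)=-0.334130+0.025407i
  term(m=+2) = -0.004975-0.014440i   from Y*(Ω₁)=+0.044677+0.245483i, Y(Ω₂)=-0.060507+0.009255i
  term(m=+3) = -0.028458+0.096177i   from Y*(Ω₁)=-0.123638+0.218282i, Y(Ω₂)=+0.389494-0.090244i
  term(m=+4) = -0.064494+0.050429i   from Y*(Ω₁)=+0.214182-0.080631i, Y(Ω₂)=-0.341374+0.106936i
  term(m=+5) = +0.064626-0.002854i   from Y*(Ω₁)=+0.409143+0.142585i, Y(Ω₂)=+0.138681-0.055305i
Total Σ_m = +0.004476-0.000000i. Multiply by 1.142397: +0.005114-0.000000i. P_5(cos γ) = 0.005114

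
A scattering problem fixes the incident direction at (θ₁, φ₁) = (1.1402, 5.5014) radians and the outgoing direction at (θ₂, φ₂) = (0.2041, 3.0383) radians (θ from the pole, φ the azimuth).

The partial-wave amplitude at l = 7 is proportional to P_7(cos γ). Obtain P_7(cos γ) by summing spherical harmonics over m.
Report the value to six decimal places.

-0.267110

Expand P_7 via completeness: Σ_{m} conj(Y_{7,m}) at Ω₁ times Y_{7,m} at Ω₂ —
  m=-7: +0.176289+0.185439i × -0.000005-0.000005i = -0.000000-0.000002i  (running Σ = -0.000000-0.000002i)
  m=-6: -0.009532+0.439647i × +0.000103+0.000074i = -0.000033+0.000045i  (running Σ = -0.000033+0.000043i)
  m=-5: -0.207022+0.199675i × -0.001251-0.000711i = +0.000401-0.000103i  (running Σ = +0.000367-0.000060i)
  m=-4: +0.153502+0.002218i × +0.010514+0.004610i = +0.001604+0.000731i  (running Σ = +0.001971+0.000671i)
  m=-3: +0.241443+0.246735i × -0.062469-0.020002i = -0.010147-0.020243i  (running Σ = -0.008176-0.019571i)
  m=-2: +0.000068-0.009460i × +0.252641+0.052947i = +0.000518-0.002386i  (running Σ = -0.007658-0.021958i)
  m=-1: +0.237414-0.235705i × -0.612444-0.063487i = -0.160367+0.129283i  (running Σ = -0.168025+0.107325i)
  m=0: +0.031781-0.000000i × +0.541564+0.000000i = +0.017211+0.000000i  (running Σ = -0.150814+0.107325i)
  m=1: -0.237414-0.235705i × +0.612444-0.063487i = -0.160367-0.129283i  (running Σ = -0.311181-0.021958i)
  m=2: +0.000068+0.009460i × +0.252641-0.052947i = +0.000518+0.002386i  (running Σ = -0.310662-0.019571i)
  m=3: -0.241443+0.246735i × +0.062469-0.020002i = -0.010147+0.020243i  (running Σ = -0.320810+0.000671i)
  m=4: +0.153502-0.002218i × +0.010514-0.004610i = +0.001604-0.000731i  (running Σ = -0.319206-0.000060i)
  m=5: +0.207022+0.199675i × +0.001251-0.000711i = +0.000401+0.000103i  (running Σ = -0.318805+0.000043i)
  m=6: -0.009532-0.439647i × +0.000103-0.000074i = -0.000033-0.000045i  (running Σ = -0.318839-0.000002i)
  m=7: -0.176289+0.185439i × +0.000005-0.000005i = -0.000000+0.000002i  (running Σ = -0.318839-0.000000i)
Total Σ_m = -0.318839-0.000000i. Multiply by 0.837758: -0.267110-0.000000i. P_7(cos γ) = -0.267110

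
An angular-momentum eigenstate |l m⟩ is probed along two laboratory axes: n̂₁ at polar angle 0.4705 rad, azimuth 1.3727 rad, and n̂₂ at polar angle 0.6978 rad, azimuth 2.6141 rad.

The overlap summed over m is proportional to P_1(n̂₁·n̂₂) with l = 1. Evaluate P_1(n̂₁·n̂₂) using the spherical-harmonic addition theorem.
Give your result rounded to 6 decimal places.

0.777219

Expand P_1 via completeness: Σ_{m} conj(Y_{1,m}) at Ω₁ times Y_{1,m} at Ω₂ —
  m=-1: Y*=0.03082 + 0.15356j  Y=-0.19182 - 0.11174j  product 0.01125 - 0.03290j
  m=+0: Y*=0.43551 + 0.00000j  Y=0.37440 + 0.00000j  product 0.16305 + 0.00000j
  m=+1: Y*=-0.03082 + 0.15356j  Y=0.19182 - 0.11174j  product 0.01125 + 0.03290j
Total Σ_m = 0.18555 + 0.00000j. Multiply by 4.188790: 0.77722 + 0.00000j. P_1(cos γ) = 0.777219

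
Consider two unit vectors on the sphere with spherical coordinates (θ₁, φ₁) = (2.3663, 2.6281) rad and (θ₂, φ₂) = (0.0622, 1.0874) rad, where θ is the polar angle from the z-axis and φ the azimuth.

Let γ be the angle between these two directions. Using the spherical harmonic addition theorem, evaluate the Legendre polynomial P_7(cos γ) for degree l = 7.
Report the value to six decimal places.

Term-by-term m-sum for l=7 (normalisation 4π/15 = 0.837758):
  m=-7: Y*=(0.037002, -0.018004)  Y=(0.000000, -0.000000)  product (-0.000000, -0.000000)
  m=-6: Y*=(0.156823, 0.009521)  Y=(0.000000, -0.000000)  product (0.000000, -0.000000)
  m=-5: Y*=(0.291447, 0.188511)  Y=(0.000003, 0.000003)  product (0.000000, 0.000001)
  m=-4: Y*=(0.212222, 0.404500)  Y=(-0.000039, 0.000102)  product (-0.000049, 0.000006)
  m=-3: Y*=(-0.007524, 0.248082)  Y=(-0.002088, 0.000253)  product (-0.000047, -0.000520)
  m=-2: Y*=(0.110520, -0.182792)  Y=(-0.016216, -0.023501)  product (-0.006088, 0.000367)
  m=-1: Y*=(0.311372, -0.175599)  Y=(0.115047, -0.219164)  product (-0.002663, -0.088444)
  m=+0: Y*=(-0.112268, -0.000000)  Y=(1.034159, 0.000000)  product (-0.116103, -0.000000)
  m=+1: Y*=(-0.311372, -0.175599)  Y=(-0.115047, -0.219164)  product (-0.002663, 0.088444)
  m=+2: Y*=(0.110520, 0.182792)  Y=(-0.016216, 0.023501)  product (-0.006088, -0.000367)
  m=+3: Y*=(0.007524, 0.248082)  Y=(0.002088, 0.000253)  product (-0.000047, 0.000520)
  m=+4: Y*=(0.212222, -0.404500)  Y=(-0.000039, -0.000102)  product (-0.000049, -0.000006)
  m=+5: Y*=(-0.291447, 0.188511)  Y=(-0.000003, 0.000003)  product (0.000000, -0.000001)
  m=+6: Y*=(0.156823, -0.009521)  Y=(0.000000, 0.000000)  product (0.000000, 0.000000)
  m=+7: Y*=(-0.037002, -0.018004)  Y=(-0.000000, -0.000000)  product (-0.000000, 0.000000)
Accumulated sum (-0.133796, 0.000000); after 4π/(2l+1) scaling, (-0.112089, 0.000000) ⇒ P_7 = -0.112089

-0.112089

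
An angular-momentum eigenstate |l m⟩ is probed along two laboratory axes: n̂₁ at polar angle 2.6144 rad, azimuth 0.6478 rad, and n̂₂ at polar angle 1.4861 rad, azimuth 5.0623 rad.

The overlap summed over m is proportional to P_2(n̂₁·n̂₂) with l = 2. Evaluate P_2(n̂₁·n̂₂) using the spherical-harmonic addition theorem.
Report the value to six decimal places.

-0.427239

Term-by-term m-sum for l=2 (normalisation 4π/5 = 2.513274):
  m=-2: Y*=0.02657 + 0.09409j  Y=-0.29337 + 0.24701j  product -0.03104 - 0.02104j
  m=-1: Y*=-0.26785 - 0.20270j  Y=0.02232 + 0.06117j  product 0.00642 - 0.02091j
  m=+0: Y*=0.39129 + 0.00000j  Y=-0.30862 + 0.00000j  product -0.12076 + 0.00000j
  m=+1: Y*=0.26785 - 0.20270j  Y=-0.02232 + 0.06117j  product 0.00642 + 0.02091j
  m=+2: Y*=0.02657 - 0.09409j  Y=-0.29337 - 0.24701j  product -0.03104 + 0.02104j
Σ over m = -0.16999 + 0.00000j; ×(4π/5) → -0.42724 + 0.00000j. Real part: -0.427239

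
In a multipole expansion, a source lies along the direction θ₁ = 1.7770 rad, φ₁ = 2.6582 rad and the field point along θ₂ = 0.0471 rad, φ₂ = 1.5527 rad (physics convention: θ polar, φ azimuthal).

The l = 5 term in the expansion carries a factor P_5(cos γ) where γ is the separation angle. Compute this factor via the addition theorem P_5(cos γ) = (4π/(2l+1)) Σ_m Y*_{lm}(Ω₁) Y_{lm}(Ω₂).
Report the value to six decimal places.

Term-by-term m-sum for l=5 (normalisation 4π/11 = 1.142397):
  m=-5: Y*=+0.312233+0.276418i  Y=+0.000000-0.000000i  product +0.000000-0.000000i
  m=-4: Y*=+0.097888+0.257888i  Y=+0.000007+0.000001i  product +0.000001+0.000002i
  m=-3: Y*=+0.024308-0.200553i  Y=-0.000016+0.000288i  product +0.000057+0.000010i
  m=-2: Y*=+0.165069-0.239216i  Y=-0.007476-0.000271i  product -0.001299+0.001744i
  m=-1: Y*=-0.124914+0.065571i  Y=+0.002166-0.119683i  product +0.007577+0.015092i
  m=+0: Y*=-0.291561-0.000000i  Y=+0.920099+0.000000i  product -0.268265-0.000000i
  m=+1: Y*=+0.124914+0.065571i  Y=-0.002166-0.119683i  product +0.007577-0.015092i
  m=+2: Y*=+0.165069+0.239216i  Y=-0.007476+0.000271i  product -0.001299-0.001744i
  m=+3: Y*=-0.024308-0.200553i  Y=+0.000016+0.000288i  product +0.000057-0.000010i
  m=+4: Y*=+0.097888-0.257888i  Y=+0.000007-0.000001i  product +0.000001-0.000002i
  m=+5: Y*=-0.312233+0.276418i  Y=-0.000000-0.000000i  product +0.000000+0.000000i
Σ over m = -0.255592-0.000000i; ×(4π/11) → -0.291988-0.000000i. Real part: -0.291988

-0.291988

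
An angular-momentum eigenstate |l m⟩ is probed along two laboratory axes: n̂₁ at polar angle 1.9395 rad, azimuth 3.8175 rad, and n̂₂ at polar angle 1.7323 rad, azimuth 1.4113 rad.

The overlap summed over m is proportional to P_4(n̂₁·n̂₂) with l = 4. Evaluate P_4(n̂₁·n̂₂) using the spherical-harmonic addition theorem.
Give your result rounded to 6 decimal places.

Addition theorem: P_4(cos γ) = (4π/9) Σ_m Y*_{lm}(Ω₁) Y_{lm}(Ω₂), m = −4…4:
  m=-4: -0.30341 + 0.14209j × 0.33734 + 0.25011j = -0.13789 - 0.02795j  (running Σ = -0.13789 - 0.02795j)
  m=-3: -0.16154 + 0.32857j × 0.08910 - 0.17178j = 0.04205 + 0.05703j  (running Σ = -0.09584 + 0.02907j)
  m=-2: -0.00574 - 0.02578j × 0.25343 + 0.08370j = 0.00070 - 0.00701j  (running Σ = -0.09514 + 0.02206j)
  m=-1: -0.25941 - 0.20803j × 0.03362 - 0.20897j = -0.05219 + 0.04722j  (running Σ = -0.14733 + 0.06927j)
  m=0: -0.03240 + 0.00000j × 0.23777 + 0.00000j = -0.00770 + 0.00000j  (running Σ = -0.15503 + 0.06927j)
  m=1: 0.25941 - 0.20803j × -0.03362 - 0.20897j = -0.05219 - 0.04722j  (running Σ = -0.20723 + 0.02206j)
  m=2: -0.00574 + 0.02578j × 0.25343 - 0.08370j = 0.00070 + 0.00701j  (running Σ = -0.20652 + 0.02907j)
  m=3: 0.16154 + 0.32857j × -0.08910 - 0.17178j = 0.04205 - 0.05703j  (running Σ = -0.16447 - 0.02795j)
  m=4: -0.30341 - 0.14209j × 0.33734 - 0.25011j = -0.13789 + 0.02795j  (running Σ = -0.30236 + 0.00000j)
Σ over m = -0.30236 + 0.00000j; ×(4π/9) → -0.42218 + 0.00000j. Real part: -0.422178

-0.422178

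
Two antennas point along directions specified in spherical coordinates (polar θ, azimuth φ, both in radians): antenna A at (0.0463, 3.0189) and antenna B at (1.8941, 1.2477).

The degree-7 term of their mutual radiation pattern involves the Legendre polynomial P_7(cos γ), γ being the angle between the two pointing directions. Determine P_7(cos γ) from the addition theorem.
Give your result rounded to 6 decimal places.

0.179838

Expand P_7 via completeness: Σ_{m} conj(Y_{7,m}) at Ω₁ times Y_{7,m} at Ω₂ —
  term(m=-7) = (0.000000, -0.000000)   from Y*(Ω₁)=(-0.000000, 0.000000), Y(Ω₂)=(-0.265554, -0.219564)
  term(m=-6) = (0.000000, 0.000000)   from Y*(Ω₁)=(0.000000, -0.000000), Y(Ω₂)=(-0.155316, 0.403091)
  term(m=-5) = (-0.000000, 0.000000)   from Y*(Ω₁)=(-0.000001, 0.000001), Y(Ω₂)=(0.087695, 0.003921)
  term(m=-4) = (0.000007, 0.000008)   from Y*(Ω₁)=(0.000030, -0.000016), Y(Ω₂)=(0.087420, 0.305841)
  term(m=-3) = (-0.000103, 0.000150)   from Y*(Ω₁)=(-0.000814, 0.000314), Y(Ω₂)=(0.171445, -0.117671)
  term(m=-2) = (0.003513, 0.001489)   from Y*(Ω₁)=(0.015467, -0.003873), Y(Ω₂)=(0.191033, 0.144080)
  term(m=-1) = (-0.009048, 0.044541)   from Y*(Ω₁)=(-0.185077, 0.022822), Y(Ω₂)=(0.077386, -0.231121)
  term(m=+0) = (0.225926, 0.000000)   from Y*(Ω₁)=(1.060002, -0.000000), Y(Ω₂)=(0.213138, 0.000000)
  term(m=+1) = (-0.009048, -0.044541)   from Y*(Ω₁)=(0.185077, 0.022822), Y(Ω₂)=(-0.077386, -0.231121)
  term(m=+2) = (0.003513, -0.001489)   from Y*(Ω₁)=(0.015467, 0.003873), Y(Ω₂)=(0.191033, -0.144080)
  term(m=+3) = (-0.000103, -0.000150)   from Y*(Ω₁)=(0.000814, 0.000314), Y(Ω₂)=(-0.171445, -0.117671)
  term(m=+4) = (0.000007, -0.000008)   from Y*(Ω₁)=(0.000030, 0.000016), Y(Ω₂)=(0.087420, -0.305841)
  term(m=+5) = (-0.000000, -0.000000)   from Y*(Ω₁)=(0.000001, 0.000001), Y(Ω₂)=(-0.087695, 0.003921)
  term(m=+6) = (0.000000, -0.000000)   from Y*(Ω₁)=(0.000000, 0.000000), Y(Ω₂)=(-0.155316, -0.403091)
  term(m=+7) = (0.000000, 0.000000)   from Y*(Ω₁)=(0.000000, 0.000000), Y(Ω₂)=(0.265554, -0.219564)
Accumulated sum (0.214666, -0.000000); after 4π/(2l+1) scaling, (0.179838, -0.000000) ⇒ P_7 = 0.179838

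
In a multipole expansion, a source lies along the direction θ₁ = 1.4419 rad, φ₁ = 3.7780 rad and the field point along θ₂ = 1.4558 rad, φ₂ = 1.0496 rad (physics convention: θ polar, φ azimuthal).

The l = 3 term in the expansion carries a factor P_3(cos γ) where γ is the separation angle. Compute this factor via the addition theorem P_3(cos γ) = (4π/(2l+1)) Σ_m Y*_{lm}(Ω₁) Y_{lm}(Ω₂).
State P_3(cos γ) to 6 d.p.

-0.416354

Expand P_3 via completeness: Σ_{m} conj(Y_{3,m}) at Ω₁ times Y_{3,m} at Ω₂ —
  m=-3: 0.13510 - 0.38384j × -0.40900 + 0.00295j = -0.05412 + 0.15739j  (running Σ = -0.05412 + 0.15739j)
  m=-2: 0.03793 + 0.12350j × -0.05834 - 0.09994j = 0.01013 - 0.01100j  (running Σ = -0.04400 + 0.14639j)
  m=-1: 0.23646 + 0.17474j × -0.14933 + 0.26009j = -0.08076 + 0.03541j  (running Σ = -0.12475 + 0.18180j)
  m=0: -0.13994 + 0.00000j × -0.12564 + 0.00000j = 0.01758 + 0.00000j  (running Σ = -0.10717 + 0.18180j)
  m=1: -0.23646 + 0.17474j × 0.14933 + 0.26009j = -0.08076 - 0.03541j  (running Σ = -0.18793 + 0.14639j)
  m=2: 0.03793 - 0.12350j × -0.05834 + 0.09994j = 0.01013 + 0.01100j  (running Σ = -0.17780 + 0.15739j)
  m=3: -0.13510 - 0.38384j × 0.40900 + 0.00295j = -0.05412 - 0.15739j  (running Σ = -0.23193 - 0.00000j)
Total Σ_m = -0.23193 - 0.00000j. Multiply by 1.795196: -0.41635 - 0.00000j. P_3(cos γ) = -0.416354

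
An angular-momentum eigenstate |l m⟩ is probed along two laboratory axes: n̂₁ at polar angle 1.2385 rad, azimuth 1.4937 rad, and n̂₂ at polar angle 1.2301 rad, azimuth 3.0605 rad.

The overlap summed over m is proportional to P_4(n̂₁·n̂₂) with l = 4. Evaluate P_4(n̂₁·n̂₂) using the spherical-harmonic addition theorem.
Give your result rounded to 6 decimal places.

0.328188

Term-by-term m-sum for l=4 (normalisation 4π/9 = 1.396263):
  m=-4: (0.336689, -0.107252) × (0.331018, 0.111304) = (0.123388, 0.001973)  (running Σ = (0.123388, 0.001973))
  m=-3: (-0.079063, -0.335719) × (-0.339874, -0.084355) = (-0.001448, 0.120771)  (running Σ = (0.121940, 0.122744))
  m=-2: (0.075348, -0.011711) × (-0.064062, -0.010482) = (-0.004950, -0.000040)  (running Σ = (0.116990, 0.122704))
  m=-1: (-0.025338, -0.328008) × (0.329445, 0.026774) = (0.000435, -0.108739)  (running Σ = (0.117425, 0.013965))
  m=0: (0.021567, -0.000000) × (0.009178, 0.000000) = (0.000198, 0.000000)  (running Σ = (0.117623, 0.013965))
  m=1: (0.025338, -0.328008) × (-0.329445, 0.026774) = (0.000435, 0.108739)  (running Σ = (0.118057, 0.122704))
  m=2: (0.075348, 0.011711) × (-0.064062, 0.010482) = (-0.004950, 0.000040)  (running Σ = (0.113108, 0.122744))
  m=3: (0.079063, -0.335719) × (0.339874, -0.084355) = (-0.001448, -0.120771)  (running Σ = (0.111660, 0.001973))
  m=4: (0.336689, 0.107252) × (0.331018, -0.111304) = (0.123388, -0.001973)  (running Σ = (0.235047, 0.000000))
Total Σ_m = (0.235047, 0.000000). Multiply by 1.396263: (0.328188, 0.000000). P_4(cos γ) = 0.328188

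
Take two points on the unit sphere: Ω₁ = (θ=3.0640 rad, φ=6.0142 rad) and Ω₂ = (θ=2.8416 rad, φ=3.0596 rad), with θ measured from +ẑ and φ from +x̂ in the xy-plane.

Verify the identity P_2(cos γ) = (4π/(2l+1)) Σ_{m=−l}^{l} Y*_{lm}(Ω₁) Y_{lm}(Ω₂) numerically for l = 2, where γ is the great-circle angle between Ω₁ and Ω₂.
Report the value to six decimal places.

0.797230

Expand P_2 via completeness: Σ_{m} conj(Y_{2,m}) at Ω₁ times Y_{2,m} at Ω₂ —
  term(m=-2) = +0.000073-0.000029i   from Y*(Ω₁)=+0.001993-0.001189i, Y(Ω₂)=+0.033280+0.005507i
  term(m=-1) = -0.012795+0.002421i   from Y*(Ω₁)=-0.057557+0.015866i, Y(Ω₂)=+0.217369+0.017863i
  term(m=+0) = +0.342651+0.000000i   from Y*(Ω₁)=+0.625098-0.000000i, Y(Ω₂)=+0.548156+0.000000i
  term(m=+1) = -0.012795-0.002421i   from Y*(Ω₁)=+0.057557+0.015866i, Y(Ω₂)=-0.217369+0.017863i
  term(m=+2) = +0.000073+0.000029i   from Y*(Ω₁)=+0.001993+0.001189i, Y(Ω₂)=+0.033280-0.005507i
Total Σ_m = +0.317208+0.000000i. Multiply by 2.513274: +0.797230+0.000000i. P_2(cos γ) = 0.797230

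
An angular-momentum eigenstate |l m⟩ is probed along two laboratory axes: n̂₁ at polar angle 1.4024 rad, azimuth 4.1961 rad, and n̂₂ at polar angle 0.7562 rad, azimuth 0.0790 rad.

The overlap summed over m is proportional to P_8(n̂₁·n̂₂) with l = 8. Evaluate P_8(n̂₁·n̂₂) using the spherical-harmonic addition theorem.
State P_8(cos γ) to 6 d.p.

-0.167422

Addition theorem: P_8(cos γ) = (4π/17) Σ_m Y*_{lm}(Ω₁) Y_{lm}(Ω₂), m = −8…8:
  term(m=-8) = 0.00058 + 0.01163j   from Y*(Ω₁)=-0.25284 + 0.38417j, Y(Ω₂)=0.02043 - 0.01496j
  term(m=-7) = -0.02872 - 0.01742j   from Y*(Ω₁)=-0.14232 - 0.27849j, Y(Ω₂)=0.09140 - 0.05641j
  term(m=-6) = -0.04954 + 0.02273j   from Y*(Ω₁)=-0.19977 - 0.00877j, Y(Ω₂)=0.24250 - 0.12440j
  term(m=-5) = 0.02390 - 0.14341j   from Y*(Ω₁)=0.17388 - 0.27726j, Y(Ω₂)=0.41005 - 0.17095j
  term(m=-4) = -0.03033 - 0.02885j   from Y*(Ω₁)=-0.04866 - 0.09028j, Y(Ω₂)=0.38799 - 0.12685j
  term(m=-3) = 0.01052 - 0.00230j   from Y*(Ω₁)=0.32260 + 0.00708j, Y(Ω₂)=0.03244 - 0.00784j
  term(m=-2) = -0.00772 + 0.01931j   from Y*(Ω₁)=0.02936 - 0.04917j, Y(Ω₂)=-0.35855 + 0.05713j
  term(m=-1) = -0.03859 - 0.05698j   from Y*(Ω₁)=0.15697 + 0.27653j, Y(Ω₂)=-0.21575 + 0.01708j
  term(m=+0) = 0.01329 + 0.00000j   from Y*(Ω₁)=0.04373 + 0.00000j, Y(Ω₂)=0.30391 + 0.00000j
  term(m=+1) = -0.03859 + 0.05698j   from Y*(Ω₁)=-0.15697 + 0.27653j, Y(Ω₂)=0.21575 + 0.01708j
  term(m=+2) = -0.00772 - 0.01931j   from Y*(Ω₁)=0.02936 + 0.04917j, Y(Ω₂)=-0.35855 - 0.05713j
  term(m=+3) = 0.01052 + 0.00230j   from Y*(Ω₁)=-0.32260 + 0.00708j, Y(Ω₂)=-0.03244 - 0.00784j
  term(m=+4) = -0.03033 + 0.02885j   from Y*(Ω₁)=-0.04866 + 0.09028j, Y(Ω₂)=0.38799 + 0.12685j
  term(m=+5) = 0.02390 + 0.14341j   from Y*(Ω₁)=-0.17388 - 0.27726j, Y(Ω₂)=-0.41005 - 0.17095j
  term(m=+6) = -0.04954 - 0.02273j   from Y*(Ω₁)=-0.19977 + 0.00877j, Y(Ω₂)=0.24250 + 0.12440j
  term(m=+7) = -0.02872 + 0.01742j   from Y*(Ω₁)=0.14232 - 0.27849j, Y(Ω₂)=-0.09140 - 0.05641j
  term(m=+8) = 0.00058 - 0.01163j   from Y*(Ω₁)=-0.25284 - 0.38417j, Y(Ω₂)=0.02043 + 0.01496j
Σ over m = -0.22649 + 0.00000j; ×(4π/17) → -0.16742 + 0.00000j. Real part: -0.167422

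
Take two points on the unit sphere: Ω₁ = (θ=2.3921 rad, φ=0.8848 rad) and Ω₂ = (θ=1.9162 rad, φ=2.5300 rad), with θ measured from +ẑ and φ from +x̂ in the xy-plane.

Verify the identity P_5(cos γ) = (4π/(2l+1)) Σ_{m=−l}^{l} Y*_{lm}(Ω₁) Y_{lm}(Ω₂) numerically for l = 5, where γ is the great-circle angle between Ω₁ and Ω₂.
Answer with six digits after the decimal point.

Summing Y*_{l m}(θ₁,φ₁)·Y_{l m}(θ₂,φ₂) over m ∈ [−5, 5]; prefactor 4π/(2·5+1) = 1.142397:
  m=-5: Y*=(-0.019372, -0.065300)  Y=(0.341137, -0.028596)  product (-0.008476, -0.021722)
  m=-4: Y*=(0.213388, 0.089618)  Y=(0.299127, -0.249518)  product (0.086191, -0.026437)
  m=-3: Y*=(-0.369512, 0.195763)  Y=(0.002384, -0.008821)  product (0.000846, 0.003726)
  m=-2: Y*=(0.069099, -0.342984)  Y=(0.113546, 0.313382)  product (0.115331, -0.017290)
  m=-1: Y*=(-0.065217, -0.079667)  Y=(0.081156, 0.056914)  product (-0.000759, -0.010177)
  m=+0: Y*=(0.378407, -0.000000)  Y=(-0.308992, 0.000000)  product (-0.116925, 0.000000)
  m=+1: Y*=(0.065217, -0.079667)  Y=(-0.081156, 0.056914)  product (-0.000759, 0.010177)
  m=+2: Y*=(0.069099, 0.342984)  Y=(0.113546, -0.313382)  product (0.115331, 0.017290)
  m=+3: Y*=(0.369512, 0.195763)  Y=(-0.002384, -0.008821)  product (0.000846, -0.003726)
  m=+4: Y*=(0.213388, -0.089618)  Y=(0.299127, 0.249518)  product (0.086191, 0.026437)
  m=+5: Y*=(0.019372, -0.065300)  Y=(-0.341137, -0.028596)  product (-0.008476, 0.021722)
Accumulated sum (0.269343, 0.000000); after 4π/(2l+1) scaling, (0.307696, 0.000000) ⇒ P_5 = 0.307696

0.307696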